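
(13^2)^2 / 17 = 28561 / 17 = 1680.06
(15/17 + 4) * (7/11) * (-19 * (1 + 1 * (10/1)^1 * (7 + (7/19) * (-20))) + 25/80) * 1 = 477001/2992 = 159.43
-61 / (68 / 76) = -1159 / 17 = -68.18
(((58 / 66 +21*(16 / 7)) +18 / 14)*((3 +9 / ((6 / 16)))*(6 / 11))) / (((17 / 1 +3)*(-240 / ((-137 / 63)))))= 396889 / 1185800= 0.33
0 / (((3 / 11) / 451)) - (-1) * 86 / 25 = 86 / 25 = 3.44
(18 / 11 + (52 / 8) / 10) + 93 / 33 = 1123 / 220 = 5.10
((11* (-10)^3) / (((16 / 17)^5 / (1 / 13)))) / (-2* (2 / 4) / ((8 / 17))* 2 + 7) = -177482125 / 425984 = -416.64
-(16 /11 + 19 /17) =-481 /187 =-2.57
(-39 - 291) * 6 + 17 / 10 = -19783 / 10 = -1978.30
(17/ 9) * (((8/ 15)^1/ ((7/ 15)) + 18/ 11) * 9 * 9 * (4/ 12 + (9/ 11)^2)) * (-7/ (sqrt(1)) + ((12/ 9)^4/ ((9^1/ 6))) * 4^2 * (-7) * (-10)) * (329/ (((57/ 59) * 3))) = 2099480115309304/ 18435681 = 113881343.21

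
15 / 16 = 0.94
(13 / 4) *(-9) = -117 / 4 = -29.25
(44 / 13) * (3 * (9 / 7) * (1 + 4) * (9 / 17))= 53460 / 1547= 34.56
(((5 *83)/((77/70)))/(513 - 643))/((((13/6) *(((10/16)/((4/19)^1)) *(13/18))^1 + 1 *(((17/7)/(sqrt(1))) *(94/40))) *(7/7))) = -50198400/179073323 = -0.28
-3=-3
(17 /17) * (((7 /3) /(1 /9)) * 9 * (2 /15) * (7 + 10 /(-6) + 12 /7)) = 888 /5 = 177.60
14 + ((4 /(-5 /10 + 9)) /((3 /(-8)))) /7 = 4934 /357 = 13.82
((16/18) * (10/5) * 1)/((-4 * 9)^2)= 1/729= 0.00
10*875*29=253750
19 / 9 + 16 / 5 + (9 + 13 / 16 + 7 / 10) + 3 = 13553 / 720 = 18.82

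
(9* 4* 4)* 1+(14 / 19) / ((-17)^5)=3884728738 / 26977283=144.00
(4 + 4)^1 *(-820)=-6560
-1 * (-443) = 443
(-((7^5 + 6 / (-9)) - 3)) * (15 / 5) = -50410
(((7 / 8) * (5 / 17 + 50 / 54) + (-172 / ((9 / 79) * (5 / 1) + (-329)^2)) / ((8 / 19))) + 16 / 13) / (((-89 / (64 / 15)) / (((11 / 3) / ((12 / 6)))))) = -10302776170324 / 51088098625785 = -0.20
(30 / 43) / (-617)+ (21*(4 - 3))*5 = 2785725 / 26531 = 105.00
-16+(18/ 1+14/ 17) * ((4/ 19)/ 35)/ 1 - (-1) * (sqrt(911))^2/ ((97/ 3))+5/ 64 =173581257/ 14036288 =12.37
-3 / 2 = -1.50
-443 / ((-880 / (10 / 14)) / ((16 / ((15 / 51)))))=7531 / 385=19.56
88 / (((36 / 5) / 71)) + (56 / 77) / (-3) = 85886 / 99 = 867.54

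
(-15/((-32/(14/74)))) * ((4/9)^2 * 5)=0.09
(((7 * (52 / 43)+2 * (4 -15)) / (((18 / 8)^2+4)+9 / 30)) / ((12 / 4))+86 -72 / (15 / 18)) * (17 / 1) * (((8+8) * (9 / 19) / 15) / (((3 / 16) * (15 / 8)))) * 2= -3296239616 / 76491625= -43.09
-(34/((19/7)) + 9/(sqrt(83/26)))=-238/19 -9 *sqrt(2158)/83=-17.56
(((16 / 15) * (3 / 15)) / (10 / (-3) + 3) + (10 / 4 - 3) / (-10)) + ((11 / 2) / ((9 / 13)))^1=6619 / 900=7.35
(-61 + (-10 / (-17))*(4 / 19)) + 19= -13526 / 323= -41.88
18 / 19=0.95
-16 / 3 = -5.33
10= 10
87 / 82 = 1.06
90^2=8100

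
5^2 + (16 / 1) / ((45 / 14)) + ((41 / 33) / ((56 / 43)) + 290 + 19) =9422909 / 27720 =339.93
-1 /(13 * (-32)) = 0.00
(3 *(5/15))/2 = 1/2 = 0.50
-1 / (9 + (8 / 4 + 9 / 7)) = -7 / 86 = -0.08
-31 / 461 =-0.07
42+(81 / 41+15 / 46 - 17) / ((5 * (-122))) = 48347041 / 1150460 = 42.02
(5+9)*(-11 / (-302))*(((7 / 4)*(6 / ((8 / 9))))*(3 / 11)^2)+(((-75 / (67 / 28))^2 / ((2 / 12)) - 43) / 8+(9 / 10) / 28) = 3056065931137 / 4175488240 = 731.91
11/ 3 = 3.67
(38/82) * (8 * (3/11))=456/451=1.01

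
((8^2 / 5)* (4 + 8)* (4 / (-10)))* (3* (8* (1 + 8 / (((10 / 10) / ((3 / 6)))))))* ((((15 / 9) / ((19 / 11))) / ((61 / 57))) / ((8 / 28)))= -23266.62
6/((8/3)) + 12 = 57/4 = 14.25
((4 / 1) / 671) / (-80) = -1 / 13420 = -0.00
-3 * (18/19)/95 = -54/1805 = -0.03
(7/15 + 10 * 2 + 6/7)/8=2239/840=2.67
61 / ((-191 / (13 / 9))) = -793 / 1719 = -0.46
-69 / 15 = -23 / 5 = -4.60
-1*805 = -805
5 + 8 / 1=13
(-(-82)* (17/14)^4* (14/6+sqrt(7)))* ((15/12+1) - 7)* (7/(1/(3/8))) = -195188577* sqrt(7)/87808 - 65062859/12544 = -11068.02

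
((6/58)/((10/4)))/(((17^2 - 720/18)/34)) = 68/12035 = 0.01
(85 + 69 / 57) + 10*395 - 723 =62951 / 19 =3313.21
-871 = -871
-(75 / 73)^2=-5625 / 5329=-1.06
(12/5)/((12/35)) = 7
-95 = -95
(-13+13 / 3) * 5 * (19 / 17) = -2470 / 51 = -48.43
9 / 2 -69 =-129 / 2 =-64.50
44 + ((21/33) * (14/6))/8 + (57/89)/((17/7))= 17754481/399432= 44.45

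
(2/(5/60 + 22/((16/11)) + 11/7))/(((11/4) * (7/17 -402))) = -0.00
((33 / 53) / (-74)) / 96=-11 / 125504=-0.00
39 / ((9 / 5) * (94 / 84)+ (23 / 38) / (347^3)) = 83354936385 / 4305145097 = 19.36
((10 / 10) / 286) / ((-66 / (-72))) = 6 / 1573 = 0.00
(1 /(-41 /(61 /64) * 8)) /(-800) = 61 /16793600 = 0.00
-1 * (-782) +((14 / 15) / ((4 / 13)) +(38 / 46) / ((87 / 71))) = 5240669 / 6670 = 785.71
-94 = -94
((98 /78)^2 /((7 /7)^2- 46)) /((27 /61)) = -146461 /1848015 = -0.08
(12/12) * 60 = 60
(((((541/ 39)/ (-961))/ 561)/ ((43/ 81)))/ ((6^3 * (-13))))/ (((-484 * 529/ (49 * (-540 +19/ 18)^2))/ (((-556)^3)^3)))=98966795651015602393406151884453888/ 20312691390079803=4872165571291475667.14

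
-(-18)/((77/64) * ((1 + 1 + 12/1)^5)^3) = 0.00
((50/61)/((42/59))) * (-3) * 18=-26550/427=-62.18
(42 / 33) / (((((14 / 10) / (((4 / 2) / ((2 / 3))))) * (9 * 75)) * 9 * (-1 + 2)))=2 / 4455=0.00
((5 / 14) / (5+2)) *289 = 1445 / 98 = 14.74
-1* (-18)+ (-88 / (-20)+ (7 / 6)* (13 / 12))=8519 / 360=23.66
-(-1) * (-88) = -88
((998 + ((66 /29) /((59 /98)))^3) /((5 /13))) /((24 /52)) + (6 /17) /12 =3027903852097295 /510916819962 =5926.41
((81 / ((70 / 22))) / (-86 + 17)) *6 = -1782 / 805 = -2.21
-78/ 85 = -0.92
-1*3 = -3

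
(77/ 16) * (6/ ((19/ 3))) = 693/ 152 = 4.56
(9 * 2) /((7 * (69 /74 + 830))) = 0.00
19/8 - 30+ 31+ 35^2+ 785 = 16107/8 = 2013.38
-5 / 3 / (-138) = 5 / 414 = 0.01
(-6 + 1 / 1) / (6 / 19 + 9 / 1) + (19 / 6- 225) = -78719 / 354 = -222.37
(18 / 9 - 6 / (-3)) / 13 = 4 / 13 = 0.31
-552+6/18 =-1655/3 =-551.67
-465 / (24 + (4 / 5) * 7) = -15.71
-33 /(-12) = 11 /4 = 2.75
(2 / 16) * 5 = 5 / 8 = 0.62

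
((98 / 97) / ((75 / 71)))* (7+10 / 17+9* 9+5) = 11070178 / 123675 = 89.51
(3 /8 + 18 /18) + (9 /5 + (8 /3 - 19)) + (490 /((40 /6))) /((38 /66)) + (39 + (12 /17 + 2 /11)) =65824553 /426360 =154.39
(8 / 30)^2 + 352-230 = 27466 / 225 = 122.07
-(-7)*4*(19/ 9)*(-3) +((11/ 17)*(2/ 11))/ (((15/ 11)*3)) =-135638/ 765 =-177.30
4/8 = 1/2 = 0.50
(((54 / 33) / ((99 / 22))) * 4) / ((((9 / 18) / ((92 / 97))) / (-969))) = -2852736 / 1067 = -2673.60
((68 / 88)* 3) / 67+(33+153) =274215 / 1474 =186.03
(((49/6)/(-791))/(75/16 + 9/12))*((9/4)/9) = -14/29493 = -0.00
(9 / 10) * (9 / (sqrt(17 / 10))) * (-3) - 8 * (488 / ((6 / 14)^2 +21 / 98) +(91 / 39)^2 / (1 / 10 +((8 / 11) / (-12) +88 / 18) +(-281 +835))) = -211704756368 / 21580221 - 243 * sqrt(170) / 170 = -9828.77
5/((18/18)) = 5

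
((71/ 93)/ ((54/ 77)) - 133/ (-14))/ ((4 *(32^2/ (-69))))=-152881/ 857088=-0.18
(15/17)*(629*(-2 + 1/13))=-13875/13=-1067.31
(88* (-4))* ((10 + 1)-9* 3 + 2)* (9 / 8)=5544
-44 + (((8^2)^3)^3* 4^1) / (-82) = -36028797018965772 / 41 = -878751146804043.22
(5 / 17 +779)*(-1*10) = -132480 / 17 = -7792.94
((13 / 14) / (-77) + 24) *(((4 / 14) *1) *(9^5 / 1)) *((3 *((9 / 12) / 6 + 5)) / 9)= 691369.29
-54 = -54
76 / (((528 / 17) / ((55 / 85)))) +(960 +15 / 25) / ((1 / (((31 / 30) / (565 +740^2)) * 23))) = 267227453 / 164449500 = 1.62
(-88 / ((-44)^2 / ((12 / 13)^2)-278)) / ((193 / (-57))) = 45144 / 3463771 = 0.01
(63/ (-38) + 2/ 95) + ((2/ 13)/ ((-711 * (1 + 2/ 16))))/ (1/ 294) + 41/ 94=-155656289/ 123809985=-1.26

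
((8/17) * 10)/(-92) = -20/391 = -0.05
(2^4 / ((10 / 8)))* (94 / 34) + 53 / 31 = 97753 / 2635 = 37.10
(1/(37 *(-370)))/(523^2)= -1/3744612010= -0.00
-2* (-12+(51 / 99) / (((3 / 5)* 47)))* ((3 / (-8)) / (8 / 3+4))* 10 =-55751 / 4136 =-13.48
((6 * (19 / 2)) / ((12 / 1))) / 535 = 0.01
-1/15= -0.07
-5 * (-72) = 360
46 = 46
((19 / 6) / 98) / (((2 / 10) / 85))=8075 / 588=13.73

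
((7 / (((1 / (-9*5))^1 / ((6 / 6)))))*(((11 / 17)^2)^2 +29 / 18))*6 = -281992935 / 83521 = -3376.31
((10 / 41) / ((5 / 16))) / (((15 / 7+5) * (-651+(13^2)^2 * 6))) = 112 / 174982875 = 0.00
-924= -924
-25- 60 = -85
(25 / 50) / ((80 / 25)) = 5 / 32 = 0.16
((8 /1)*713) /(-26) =-2852 /13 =-219.38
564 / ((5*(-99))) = -188 / 165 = -1.14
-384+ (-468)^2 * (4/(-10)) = -87993.60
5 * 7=35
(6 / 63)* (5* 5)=50 / 21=2.38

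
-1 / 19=-0.05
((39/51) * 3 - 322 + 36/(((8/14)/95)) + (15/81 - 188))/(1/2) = 5028326/459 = 10954.96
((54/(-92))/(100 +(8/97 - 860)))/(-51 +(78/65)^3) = -109125/6961213856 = -0.00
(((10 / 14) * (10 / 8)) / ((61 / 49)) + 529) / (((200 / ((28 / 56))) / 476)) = 15380869 / 24400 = 630.36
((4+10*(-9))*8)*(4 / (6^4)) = -172 / 81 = -2.12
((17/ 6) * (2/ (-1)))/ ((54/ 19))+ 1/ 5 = -1453/ 810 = -1.79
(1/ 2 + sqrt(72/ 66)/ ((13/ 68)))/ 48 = 1/ 96 + 17 * sqrt(33)/ 858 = 0.12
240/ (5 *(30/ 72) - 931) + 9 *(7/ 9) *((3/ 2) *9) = 2101023/ 22294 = 94.24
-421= -421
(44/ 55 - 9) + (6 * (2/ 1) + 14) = 89/ 5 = 17.80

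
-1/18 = -0.06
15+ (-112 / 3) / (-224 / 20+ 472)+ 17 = 13789 / 432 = 31.92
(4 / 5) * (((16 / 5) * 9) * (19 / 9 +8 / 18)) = 1472 / 25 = 58.88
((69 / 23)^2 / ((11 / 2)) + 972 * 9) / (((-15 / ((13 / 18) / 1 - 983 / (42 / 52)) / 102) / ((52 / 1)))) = 3763154380.45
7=7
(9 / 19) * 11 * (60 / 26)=2970 / 247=12.02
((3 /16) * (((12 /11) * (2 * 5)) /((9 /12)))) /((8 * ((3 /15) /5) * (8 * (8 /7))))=2625 /2816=0.93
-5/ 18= -0.28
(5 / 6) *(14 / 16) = 35 / 48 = 0.73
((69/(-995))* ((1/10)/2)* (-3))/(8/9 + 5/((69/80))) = 42849/27541600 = 0.00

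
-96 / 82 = -48 / 41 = -1.17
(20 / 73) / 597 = 20 / 43581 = 0.00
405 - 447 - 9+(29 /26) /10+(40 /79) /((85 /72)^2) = -299920417 /5936060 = -50.53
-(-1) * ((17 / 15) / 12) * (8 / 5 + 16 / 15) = 34 / 135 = 0.25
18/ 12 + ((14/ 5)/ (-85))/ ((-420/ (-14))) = 19111/ 12750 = 1.50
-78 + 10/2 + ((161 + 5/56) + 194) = 15797/56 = 282.09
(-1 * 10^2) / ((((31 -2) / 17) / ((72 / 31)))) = -122400 / 899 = -136.15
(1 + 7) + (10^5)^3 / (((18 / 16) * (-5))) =-1599999999999928 / 9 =-177777777777769.78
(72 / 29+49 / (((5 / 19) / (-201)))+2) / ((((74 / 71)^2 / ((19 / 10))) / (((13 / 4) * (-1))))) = 6756244625923 / 31760800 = 212722.75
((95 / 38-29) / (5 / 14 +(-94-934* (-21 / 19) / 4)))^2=49688401 / 1913187600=0.03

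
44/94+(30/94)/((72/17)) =613/1128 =0.54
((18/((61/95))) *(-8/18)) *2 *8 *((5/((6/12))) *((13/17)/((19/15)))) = -1248000/1037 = -1203.47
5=5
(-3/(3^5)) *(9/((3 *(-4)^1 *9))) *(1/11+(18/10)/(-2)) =-89/106920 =-0.00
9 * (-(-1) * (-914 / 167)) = -8226 / 167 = -49.26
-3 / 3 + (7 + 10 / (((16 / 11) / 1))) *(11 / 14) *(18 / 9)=1165 / 56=20.80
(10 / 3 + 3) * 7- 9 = 106 / 3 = 35.33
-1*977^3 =-932574833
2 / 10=1 / 5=0.20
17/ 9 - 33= -280/ 9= -31.11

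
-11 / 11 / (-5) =1 / 5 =0.20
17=17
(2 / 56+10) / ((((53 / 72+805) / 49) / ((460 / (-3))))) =-5428920 / 58013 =-93.58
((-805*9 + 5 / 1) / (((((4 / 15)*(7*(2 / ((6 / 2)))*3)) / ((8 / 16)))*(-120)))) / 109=905 / 12208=0.07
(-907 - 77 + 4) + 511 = -469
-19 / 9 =-2.11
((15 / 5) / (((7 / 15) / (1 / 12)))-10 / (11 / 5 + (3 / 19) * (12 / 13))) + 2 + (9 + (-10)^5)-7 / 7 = -8111091185 / 81116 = -99993.73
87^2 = 7569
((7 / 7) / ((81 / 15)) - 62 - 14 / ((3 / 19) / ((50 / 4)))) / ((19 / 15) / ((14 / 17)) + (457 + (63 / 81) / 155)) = -68558980 / 26866041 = -2.55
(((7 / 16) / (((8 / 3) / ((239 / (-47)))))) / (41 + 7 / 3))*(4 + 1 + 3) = -15057 / 97760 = -0.15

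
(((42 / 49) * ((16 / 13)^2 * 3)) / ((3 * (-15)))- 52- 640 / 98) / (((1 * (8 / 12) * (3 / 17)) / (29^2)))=-17349724034 / 41405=-419024.85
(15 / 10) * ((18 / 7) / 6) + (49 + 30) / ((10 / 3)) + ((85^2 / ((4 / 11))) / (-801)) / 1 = -51817 / 112140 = -0.46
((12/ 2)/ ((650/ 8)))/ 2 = 12/ 325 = 0.04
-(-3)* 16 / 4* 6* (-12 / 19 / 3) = -288 / 19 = -15.16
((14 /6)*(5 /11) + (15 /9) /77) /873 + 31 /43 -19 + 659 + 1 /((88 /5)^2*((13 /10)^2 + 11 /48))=80429273396863 /125528764284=640.72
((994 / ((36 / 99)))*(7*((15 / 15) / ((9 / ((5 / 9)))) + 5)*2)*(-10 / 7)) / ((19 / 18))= -44829400 / 171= -262160.23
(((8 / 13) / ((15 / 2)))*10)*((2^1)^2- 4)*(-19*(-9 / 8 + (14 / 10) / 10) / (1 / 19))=0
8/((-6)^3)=-1/27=-0.04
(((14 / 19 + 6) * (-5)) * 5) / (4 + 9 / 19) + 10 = -470 / 17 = -27.65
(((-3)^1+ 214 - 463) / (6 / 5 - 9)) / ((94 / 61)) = 12810 / 611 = 20.97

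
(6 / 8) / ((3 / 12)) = 3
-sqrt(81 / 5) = -9*sqrt(5) / 5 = -4.02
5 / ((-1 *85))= -1 / 17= -0.06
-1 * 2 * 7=-14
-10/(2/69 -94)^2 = -23805/21021128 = -0.00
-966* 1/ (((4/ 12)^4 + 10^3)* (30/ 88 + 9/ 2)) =-1147608/ 5751071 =-0.20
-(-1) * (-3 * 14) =-42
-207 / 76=-2.72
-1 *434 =-434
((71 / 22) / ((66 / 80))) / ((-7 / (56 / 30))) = -1136 / 1089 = -1.04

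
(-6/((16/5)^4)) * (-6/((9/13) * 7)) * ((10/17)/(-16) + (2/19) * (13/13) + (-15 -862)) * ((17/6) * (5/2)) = -13150840625/29884416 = -440.06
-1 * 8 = -8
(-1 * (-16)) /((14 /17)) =136 /7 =19.43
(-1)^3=-1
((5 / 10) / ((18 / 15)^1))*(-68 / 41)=-85 / 123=-0.69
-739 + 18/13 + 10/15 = -736.95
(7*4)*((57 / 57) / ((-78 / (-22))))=308 / 39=7.90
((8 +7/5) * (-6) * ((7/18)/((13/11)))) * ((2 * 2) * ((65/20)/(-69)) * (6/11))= 1.91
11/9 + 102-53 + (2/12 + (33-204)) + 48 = -1307/18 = -72.61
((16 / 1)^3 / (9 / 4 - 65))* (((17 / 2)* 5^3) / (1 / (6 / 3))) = -34816000 / 251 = -138709.16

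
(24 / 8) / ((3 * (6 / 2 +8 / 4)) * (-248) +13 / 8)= -24 / 29747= -0.00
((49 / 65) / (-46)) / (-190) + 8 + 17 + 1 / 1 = 14770649 / 568100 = 26.00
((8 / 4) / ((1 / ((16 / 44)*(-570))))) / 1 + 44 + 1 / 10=-40749 / 110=-370.45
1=1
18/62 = 9/31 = 0.29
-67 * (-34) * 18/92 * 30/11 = 307530/253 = 1215.53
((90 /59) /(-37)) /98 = -45 /106967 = -0.00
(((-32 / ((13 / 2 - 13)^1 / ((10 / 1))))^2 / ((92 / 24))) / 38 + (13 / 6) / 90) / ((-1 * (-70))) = 664512089 / 2791643400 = 0.24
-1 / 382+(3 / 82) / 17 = -62 / 133127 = -0.00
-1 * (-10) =10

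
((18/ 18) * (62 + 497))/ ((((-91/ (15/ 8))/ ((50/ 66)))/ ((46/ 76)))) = -123625/ 23408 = -5.28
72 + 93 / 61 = 4485 / 61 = 73.52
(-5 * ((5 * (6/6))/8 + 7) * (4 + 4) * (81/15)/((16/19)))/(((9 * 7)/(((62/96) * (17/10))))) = -610793/17920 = -34.08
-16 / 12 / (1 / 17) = -68 / 3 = -22.67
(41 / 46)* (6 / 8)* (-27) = -3321 / 184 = -18.05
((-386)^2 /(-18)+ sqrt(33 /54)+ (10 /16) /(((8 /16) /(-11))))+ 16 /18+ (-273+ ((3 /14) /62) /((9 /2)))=-7433045 /868+ sqrt(22) /6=-8562.63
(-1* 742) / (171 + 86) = -742 / 257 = -2.89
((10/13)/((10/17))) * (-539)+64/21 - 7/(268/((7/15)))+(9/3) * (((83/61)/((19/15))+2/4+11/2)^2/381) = -43773787363992293/62407680038340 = -701.42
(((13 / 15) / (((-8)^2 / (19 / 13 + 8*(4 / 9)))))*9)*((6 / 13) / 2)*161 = 22.72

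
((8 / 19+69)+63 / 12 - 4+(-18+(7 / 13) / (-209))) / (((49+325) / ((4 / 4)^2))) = 572401 / 4064632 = 0.14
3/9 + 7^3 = 343.33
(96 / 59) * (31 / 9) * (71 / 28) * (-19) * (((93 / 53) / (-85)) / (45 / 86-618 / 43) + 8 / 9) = -4794757110448 / 19943396235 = -240.42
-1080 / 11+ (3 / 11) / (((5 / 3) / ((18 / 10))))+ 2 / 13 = -349397 / 3575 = -97.73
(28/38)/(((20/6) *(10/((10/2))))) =21/190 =0.11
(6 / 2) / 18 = 1 / 6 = 0.17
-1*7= -7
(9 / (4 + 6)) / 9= 1 / 10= 0.10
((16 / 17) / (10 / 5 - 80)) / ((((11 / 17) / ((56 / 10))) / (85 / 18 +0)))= -1904 / 3861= -0.49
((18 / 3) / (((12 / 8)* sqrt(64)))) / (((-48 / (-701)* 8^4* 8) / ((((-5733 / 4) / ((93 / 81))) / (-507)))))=927423 / 1690304512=0.00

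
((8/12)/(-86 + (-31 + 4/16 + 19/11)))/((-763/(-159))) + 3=11579965/3861543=3.00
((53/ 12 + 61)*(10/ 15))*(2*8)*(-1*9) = -6280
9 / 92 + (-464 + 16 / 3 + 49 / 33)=-462569 / 1012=-457.08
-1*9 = -9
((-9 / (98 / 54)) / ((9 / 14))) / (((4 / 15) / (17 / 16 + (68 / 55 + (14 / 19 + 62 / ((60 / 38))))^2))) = -344068886223 / 6988960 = -49230.34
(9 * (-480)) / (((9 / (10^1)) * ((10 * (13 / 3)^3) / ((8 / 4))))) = -25920 / 2197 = -11.80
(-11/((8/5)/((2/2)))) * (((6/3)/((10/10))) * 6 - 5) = -385/8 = -48.12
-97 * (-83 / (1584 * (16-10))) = 8051 / 9504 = 0.85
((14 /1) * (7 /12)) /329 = 7 /282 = 0.02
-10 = -10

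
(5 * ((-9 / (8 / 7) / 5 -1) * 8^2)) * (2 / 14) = -824 / 7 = -117.71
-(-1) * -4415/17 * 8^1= -35320/17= -2077.65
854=854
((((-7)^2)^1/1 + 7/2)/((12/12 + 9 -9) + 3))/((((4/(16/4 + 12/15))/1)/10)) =315/2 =157.50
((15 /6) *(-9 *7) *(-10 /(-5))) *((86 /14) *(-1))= 1935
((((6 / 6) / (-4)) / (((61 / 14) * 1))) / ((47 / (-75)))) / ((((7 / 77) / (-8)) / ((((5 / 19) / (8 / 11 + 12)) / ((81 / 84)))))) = -84700 / 490257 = -0.17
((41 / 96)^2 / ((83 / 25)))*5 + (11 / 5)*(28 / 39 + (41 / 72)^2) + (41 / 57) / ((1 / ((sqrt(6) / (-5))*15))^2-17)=19687830220043 / 7796494218240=2.53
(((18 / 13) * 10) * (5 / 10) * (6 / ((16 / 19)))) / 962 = 2565 / 50024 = 0.05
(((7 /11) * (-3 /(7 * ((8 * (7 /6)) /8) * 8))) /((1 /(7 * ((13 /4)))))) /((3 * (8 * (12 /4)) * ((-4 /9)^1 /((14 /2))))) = 819 /5632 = 0.15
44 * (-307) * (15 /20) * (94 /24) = -158719 /4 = -39679.75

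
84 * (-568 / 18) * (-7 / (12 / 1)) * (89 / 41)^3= 9810348604 / 620289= 15815.77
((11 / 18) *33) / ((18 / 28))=847 / 27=31.37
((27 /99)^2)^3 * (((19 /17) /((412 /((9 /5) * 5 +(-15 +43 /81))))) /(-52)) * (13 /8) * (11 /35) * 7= 75753 /180480192640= 0.00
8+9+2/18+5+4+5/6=485/18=26.94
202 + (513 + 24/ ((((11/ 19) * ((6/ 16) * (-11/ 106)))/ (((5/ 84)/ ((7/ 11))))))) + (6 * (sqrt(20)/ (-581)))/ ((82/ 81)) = 995035/ 1617-486 * sqrt(5)/ 23821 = 615.31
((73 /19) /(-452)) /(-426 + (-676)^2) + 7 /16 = 3430744829 /7841702800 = 0.44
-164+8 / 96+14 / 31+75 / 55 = -663319 / 4092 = -162.10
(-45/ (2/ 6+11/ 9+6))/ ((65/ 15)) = -1.37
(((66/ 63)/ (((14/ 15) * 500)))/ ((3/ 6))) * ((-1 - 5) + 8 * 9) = 363/ 1225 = 0.30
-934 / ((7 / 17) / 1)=-15878 / 7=-2268.29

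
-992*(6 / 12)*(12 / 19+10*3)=-288672 / 19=-15193.26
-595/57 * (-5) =2975/57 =52.19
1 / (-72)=-1 / 72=-0.01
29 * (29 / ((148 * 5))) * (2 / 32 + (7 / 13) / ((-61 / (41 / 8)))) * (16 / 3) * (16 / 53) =245572 / 7775365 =0.03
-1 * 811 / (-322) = 811 / 322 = 2.52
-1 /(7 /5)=-5 /7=-0.71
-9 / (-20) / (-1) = -9 / 20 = -0.45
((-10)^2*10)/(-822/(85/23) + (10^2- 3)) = -85000/10661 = -7.97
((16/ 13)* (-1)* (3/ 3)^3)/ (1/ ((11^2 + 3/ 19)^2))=-18066.75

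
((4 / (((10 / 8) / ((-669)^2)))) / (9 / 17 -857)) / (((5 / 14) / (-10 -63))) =555423201 / 1625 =341798.89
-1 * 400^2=-160000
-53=-53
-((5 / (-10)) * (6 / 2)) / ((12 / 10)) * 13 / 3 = 65 / 12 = 5.42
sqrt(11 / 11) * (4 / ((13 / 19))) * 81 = 6156 / 13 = 473.54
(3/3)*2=2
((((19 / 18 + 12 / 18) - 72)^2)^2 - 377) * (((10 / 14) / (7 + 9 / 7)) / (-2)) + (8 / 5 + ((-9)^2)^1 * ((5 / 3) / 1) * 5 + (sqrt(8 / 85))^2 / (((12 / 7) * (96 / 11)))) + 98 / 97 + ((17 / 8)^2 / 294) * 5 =-10338609114731013811 / 9839312300160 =-1050745.09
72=72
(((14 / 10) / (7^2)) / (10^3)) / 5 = 1 / 175000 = 0.00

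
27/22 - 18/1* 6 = -2349/22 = -106.77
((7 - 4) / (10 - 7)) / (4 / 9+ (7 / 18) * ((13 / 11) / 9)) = 1782 / 883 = 2.02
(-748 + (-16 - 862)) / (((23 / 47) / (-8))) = 611376 / 23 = 26581.57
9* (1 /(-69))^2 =1 /529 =0.00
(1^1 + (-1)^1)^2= 0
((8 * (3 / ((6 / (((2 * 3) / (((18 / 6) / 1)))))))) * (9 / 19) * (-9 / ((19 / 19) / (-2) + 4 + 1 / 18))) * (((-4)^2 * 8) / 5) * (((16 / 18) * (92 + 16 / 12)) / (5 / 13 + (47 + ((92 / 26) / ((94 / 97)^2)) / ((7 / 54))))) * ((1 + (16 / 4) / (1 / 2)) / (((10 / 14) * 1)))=-377073543168 / 112306055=-3357.55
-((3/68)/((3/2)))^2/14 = -1/16184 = -0.00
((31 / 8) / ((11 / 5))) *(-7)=-1085 / 88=-12.33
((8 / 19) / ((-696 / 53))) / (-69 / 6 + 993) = -106 / 3244839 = -0.00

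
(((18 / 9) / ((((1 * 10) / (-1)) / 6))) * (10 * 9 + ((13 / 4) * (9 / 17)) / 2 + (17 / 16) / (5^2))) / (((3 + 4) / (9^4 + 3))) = -3043098297 / 29750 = -102289.02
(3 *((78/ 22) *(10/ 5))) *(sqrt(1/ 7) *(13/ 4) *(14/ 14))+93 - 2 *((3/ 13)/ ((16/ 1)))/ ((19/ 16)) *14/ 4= 119.05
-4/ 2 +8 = 6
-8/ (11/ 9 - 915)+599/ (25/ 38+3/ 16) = 708.55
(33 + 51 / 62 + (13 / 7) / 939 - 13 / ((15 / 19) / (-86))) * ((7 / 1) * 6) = 2954477699 / 48515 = 60898.23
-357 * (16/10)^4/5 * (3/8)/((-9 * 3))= 60928/9375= 6.50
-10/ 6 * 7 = -35/ 3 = -11.67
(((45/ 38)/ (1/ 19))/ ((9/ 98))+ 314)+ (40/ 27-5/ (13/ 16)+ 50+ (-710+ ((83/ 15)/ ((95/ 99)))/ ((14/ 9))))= -238002649/ 2334150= -101.97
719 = 719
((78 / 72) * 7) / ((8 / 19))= 18.01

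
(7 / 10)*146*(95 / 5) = 9709 / 5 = 1941.80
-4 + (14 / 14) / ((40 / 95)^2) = 105 / 64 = 1.64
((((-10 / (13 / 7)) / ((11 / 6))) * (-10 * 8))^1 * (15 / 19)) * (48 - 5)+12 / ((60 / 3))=108368151 / 13585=7977.04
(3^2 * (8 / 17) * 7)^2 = 254016 / 289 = 878.95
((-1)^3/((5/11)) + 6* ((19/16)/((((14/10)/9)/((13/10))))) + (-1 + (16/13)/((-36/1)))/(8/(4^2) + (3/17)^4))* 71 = 21519869890633/5482910160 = 3924.90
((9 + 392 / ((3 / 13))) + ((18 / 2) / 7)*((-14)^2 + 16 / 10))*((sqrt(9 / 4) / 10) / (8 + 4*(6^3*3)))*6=617943 / 910000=0.68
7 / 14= 1 / 2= 0.50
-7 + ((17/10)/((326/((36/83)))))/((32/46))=-7572721/1082320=-7.00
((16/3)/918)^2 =64/1896129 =0.00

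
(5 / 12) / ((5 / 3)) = 1 / 4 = 0.25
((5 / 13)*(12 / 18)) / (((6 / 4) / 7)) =140 / 117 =1.20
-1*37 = -37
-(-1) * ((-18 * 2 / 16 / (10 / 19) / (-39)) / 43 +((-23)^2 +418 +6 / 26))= 21180137 / 22360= 947.23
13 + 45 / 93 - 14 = -16 / 31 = -0.52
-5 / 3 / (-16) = 5 / 48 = 0.10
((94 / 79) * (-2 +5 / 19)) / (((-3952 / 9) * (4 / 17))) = 0.02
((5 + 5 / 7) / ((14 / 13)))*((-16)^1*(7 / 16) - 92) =-25740 / 49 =-525.31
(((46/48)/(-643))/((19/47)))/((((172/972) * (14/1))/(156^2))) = -133180281/3677317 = -36.22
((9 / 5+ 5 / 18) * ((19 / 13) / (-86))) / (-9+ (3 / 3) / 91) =24871 / 6331320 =0.00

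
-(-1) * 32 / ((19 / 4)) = 128 / 19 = 6.74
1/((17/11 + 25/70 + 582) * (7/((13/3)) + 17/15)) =1155/1853756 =0.00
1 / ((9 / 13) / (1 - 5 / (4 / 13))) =-793 / 36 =-22.03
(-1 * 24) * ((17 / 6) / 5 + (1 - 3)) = 172 / 5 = 34.40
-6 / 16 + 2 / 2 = 5 / 8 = 0.62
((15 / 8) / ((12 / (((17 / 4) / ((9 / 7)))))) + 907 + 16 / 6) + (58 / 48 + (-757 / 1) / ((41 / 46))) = 2931899 / 47232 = 62.07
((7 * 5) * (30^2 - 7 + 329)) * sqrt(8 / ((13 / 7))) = 88769.05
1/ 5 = 0.20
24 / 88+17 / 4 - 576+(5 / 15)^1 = -75391 / 132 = -571.14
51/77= 0.66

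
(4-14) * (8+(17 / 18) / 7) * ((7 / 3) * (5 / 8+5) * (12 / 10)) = -5125 / 4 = -1281.25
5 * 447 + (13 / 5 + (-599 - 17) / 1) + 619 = 11203 / 5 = 2240.60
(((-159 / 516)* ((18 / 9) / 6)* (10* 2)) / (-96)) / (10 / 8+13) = 265 / 176472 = 0.00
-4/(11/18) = -72/11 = -6.55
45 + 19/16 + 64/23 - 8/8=17653/368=47.97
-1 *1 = -1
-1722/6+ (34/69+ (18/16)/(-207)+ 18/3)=-154843/552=-280.51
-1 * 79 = -79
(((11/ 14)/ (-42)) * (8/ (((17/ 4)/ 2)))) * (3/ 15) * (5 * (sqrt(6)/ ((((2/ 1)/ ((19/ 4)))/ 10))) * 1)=-4180 * sqrt(6)/ 2499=-4.10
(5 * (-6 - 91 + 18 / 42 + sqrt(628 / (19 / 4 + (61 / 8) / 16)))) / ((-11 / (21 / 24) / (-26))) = -10985 / 11 + 1820 * sqrt(210066) / 7359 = -885.28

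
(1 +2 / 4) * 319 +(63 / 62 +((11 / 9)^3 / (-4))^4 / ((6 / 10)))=3224792422317161675 / 6724082404539648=479.59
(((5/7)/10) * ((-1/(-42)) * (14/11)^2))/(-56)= -1/20328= -0.00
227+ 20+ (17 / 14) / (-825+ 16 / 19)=54148499 / 219226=247.00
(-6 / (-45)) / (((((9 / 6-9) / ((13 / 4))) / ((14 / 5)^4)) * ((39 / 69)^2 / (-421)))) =8555588944 / 1828125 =4679.98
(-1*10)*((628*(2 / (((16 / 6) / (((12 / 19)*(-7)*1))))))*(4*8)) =12660480 / 19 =666341.05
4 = 4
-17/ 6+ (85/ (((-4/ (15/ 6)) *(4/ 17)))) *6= -65161/ 48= -1357.52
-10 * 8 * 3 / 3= -80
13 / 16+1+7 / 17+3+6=3053 / 272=11.22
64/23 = 2.78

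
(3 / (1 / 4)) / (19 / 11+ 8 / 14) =308 / 59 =5.22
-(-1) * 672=672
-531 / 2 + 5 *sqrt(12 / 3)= -255.50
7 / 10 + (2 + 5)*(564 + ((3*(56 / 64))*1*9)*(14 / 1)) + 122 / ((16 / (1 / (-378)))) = 94710619 / 15120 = 6263.93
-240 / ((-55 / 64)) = 3072 / 11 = 279.27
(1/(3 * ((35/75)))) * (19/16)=95/112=0.85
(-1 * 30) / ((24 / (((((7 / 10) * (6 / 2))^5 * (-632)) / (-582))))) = -107547993 / 1940000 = -55.44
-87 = -87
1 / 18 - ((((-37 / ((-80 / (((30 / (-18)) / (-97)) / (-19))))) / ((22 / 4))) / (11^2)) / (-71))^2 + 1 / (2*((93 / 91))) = 295084936880048767033 / 541636167036405380544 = 0.54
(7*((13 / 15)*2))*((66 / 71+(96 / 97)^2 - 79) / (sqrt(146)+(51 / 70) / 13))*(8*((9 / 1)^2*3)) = 56375847952193952 / 80765914431961 - 1005921992872480320*sqrt(146) / 80765914431961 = -149793.71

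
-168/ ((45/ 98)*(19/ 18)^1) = -346.61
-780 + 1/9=-7019/9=-779.89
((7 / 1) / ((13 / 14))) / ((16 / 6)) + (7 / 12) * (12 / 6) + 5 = 1403 / 156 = 8.99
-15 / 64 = -0.23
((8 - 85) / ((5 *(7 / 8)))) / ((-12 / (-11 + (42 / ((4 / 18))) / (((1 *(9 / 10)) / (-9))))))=-41822 / 15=-2788.13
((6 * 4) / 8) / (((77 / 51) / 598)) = 91494 / 77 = 1188.23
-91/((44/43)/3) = -11739/44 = -266.80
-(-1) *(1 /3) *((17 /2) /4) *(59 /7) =1003 /168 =5.97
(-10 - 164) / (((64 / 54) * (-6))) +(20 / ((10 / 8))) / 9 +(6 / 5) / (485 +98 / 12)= 111845773 / 4260960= 26.25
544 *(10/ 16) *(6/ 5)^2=2448/ 5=489.60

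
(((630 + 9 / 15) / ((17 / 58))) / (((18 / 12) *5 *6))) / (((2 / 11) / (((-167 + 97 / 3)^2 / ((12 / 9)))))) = 13680316276 / 3825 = 3576553.27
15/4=3.75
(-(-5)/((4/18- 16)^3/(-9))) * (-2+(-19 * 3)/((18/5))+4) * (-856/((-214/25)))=-22690125/1431644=-15.85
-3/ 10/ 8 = -3/ 80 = -0.04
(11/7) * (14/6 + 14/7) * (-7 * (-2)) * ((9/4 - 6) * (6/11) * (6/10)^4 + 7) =240773/375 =642.06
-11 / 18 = -0.61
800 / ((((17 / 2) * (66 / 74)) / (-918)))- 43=-1066073 / 11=-96915.73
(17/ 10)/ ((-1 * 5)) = -17/ 50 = -0.34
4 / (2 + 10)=1 / 3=0.33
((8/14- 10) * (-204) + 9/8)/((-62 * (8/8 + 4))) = -21555/3472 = -6.21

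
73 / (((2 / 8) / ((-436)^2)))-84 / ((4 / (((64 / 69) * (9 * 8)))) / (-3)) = 1276781504 / 23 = 55512239.30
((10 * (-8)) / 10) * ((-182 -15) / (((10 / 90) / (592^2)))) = 4970981376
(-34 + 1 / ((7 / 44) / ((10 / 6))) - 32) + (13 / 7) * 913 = 34441 / 21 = 1640.05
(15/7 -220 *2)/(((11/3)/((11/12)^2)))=-33715/336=-100.34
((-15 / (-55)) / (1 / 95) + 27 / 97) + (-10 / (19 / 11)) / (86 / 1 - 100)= 3774971 / 141911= 26.60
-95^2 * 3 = -27075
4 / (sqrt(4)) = 2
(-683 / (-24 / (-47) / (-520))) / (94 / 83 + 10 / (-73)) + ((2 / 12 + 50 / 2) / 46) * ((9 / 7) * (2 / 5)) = 782862650263 / 1120560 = 698635.19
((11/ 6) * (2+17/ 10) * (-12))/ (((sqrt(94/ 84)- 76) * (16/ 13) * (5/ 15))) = 15873 * sqrt(1974)/ 19403600+6333327/ 2425450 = 2.65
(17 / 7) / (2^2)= 17 / 28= 0.61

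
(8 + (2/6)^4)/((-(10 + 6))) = -649/1296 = -0.50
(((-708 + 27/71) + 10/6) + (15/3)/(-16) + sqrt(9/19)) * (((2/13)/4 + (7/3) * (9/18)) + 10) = -1051838461/132912 + 23 * sqrt(19)/13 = -7906.08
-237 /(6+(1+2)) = -79 /3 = -26.33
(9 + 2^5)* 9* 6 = 2214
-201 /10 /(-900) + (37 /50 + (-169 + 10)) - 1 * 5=-489713 /3000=-163.24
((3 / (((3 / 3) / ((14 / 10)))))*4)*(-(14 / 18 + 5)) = -1456 / 15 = -97.07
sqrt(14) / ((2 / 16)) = 8 * sqrt(14) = 29.93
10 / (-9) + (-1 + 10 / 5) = -1 / 9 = -0.11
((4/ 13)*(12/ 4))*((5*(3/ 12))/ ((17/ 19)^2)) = 5415/ 3757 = 1.44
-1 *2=-2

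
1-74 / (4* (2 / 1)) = -33 / 4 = -8.25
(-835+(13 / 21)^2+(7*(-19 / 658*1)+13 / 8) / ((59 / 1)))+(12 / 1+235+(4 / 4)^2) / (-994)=-579884056247 / 694603224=-834.84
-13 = -13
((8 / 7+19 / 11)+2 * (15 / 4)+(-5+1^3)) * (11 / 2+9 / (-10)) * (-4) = -45126 / 385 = -117.21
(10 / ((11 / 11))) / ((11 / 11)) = 10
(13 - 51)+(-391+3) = -426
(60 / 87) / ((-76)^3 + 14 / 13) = -130 / 82746773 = -0.00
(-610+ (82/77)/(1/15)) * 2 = -91480/77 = -1188.05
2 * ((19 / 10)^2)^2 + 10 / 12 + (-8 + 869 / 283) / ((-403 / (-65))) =110805029 / 4245000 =26.10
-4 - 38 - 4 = -46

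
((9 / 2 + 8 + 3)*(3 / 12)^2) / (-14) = -31 / 448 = -0.07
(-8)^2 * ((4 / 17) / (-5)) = -256 / 85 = -3.01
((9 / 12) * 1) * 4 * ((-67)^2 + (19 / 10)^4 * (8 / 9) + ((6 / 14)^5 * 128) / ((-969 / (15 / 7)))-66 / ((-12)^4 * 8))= 2955309349336435487 / 218883611520000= 13501.74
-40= -40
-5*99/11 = -45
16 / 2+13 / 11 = 101 / 11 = 9.18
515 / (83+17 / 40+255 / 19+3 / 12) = 391400 / 73793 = 5.30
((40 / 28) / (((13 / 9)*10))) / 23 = 0.00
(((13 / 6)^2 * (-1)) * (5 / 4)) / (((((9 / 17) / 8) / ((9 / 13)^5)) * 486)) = -255 / 8788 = -0.03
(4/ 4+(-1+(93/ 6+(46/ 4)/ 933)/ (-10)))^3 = -3031626441817/ 812166237000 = -3.73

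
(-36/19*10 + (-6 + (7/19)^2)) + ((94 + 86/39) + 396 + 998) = 20631275/14079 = 1465.39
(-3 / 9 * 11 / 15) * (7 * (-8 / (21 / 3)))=88 / 45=1.96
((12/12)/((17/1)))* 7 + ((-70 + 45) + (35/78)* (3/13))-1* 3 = -157927/5746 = -27.48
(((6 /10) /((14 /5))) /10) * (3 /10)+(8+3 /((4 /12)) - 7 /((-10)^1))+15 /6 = 28289 /1400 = 20.21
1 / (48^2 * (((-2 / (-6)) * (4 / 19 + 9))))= 19 / 134400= 0.00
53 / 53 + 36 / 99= 15 / 11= 1.36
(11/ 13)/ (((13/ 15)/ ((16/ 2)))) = 1320/ 169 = 7.81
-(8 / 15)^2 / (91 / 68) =-4352 / 20475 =-0.21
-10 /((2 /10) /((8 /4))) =-100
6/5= 1.20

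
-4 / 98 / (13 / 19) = -38 / 637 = -0.06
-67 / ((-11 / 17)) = 1139 / 11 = 103.55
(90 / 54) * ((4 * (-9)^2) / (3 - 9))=-90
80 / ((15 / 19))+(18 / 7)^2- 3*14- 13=7783 / 147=52.95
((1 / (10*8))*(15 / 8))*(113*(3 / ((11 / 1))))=1017 / 1408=0.72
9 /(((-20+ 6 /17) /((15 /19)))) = -2295 /6346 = -0.36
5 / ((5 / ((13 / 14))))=13 / 14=0.93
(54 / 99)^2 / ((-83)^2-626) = 36 / 757823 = 0.00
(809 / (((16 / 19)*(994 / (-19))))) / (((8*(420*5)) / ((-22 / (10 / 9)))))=9637617 / 445312000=0.02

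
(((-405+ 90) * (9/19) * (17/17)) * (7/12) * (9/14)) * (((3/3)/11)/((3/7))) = -19845/1672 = -11.87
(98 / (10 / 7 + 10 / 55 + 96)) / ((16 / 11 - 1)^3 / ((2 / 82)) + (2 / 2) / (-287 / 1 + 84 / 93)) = 44538902947 / 170659663912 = 0.26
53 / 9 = 5.89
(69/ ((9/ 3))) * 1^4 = 23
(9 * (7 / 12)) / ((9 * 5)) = 7 / 60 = 0.12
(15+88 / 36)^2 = 24649 / 81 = 304.31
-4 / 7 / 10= -2 / 35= -0.06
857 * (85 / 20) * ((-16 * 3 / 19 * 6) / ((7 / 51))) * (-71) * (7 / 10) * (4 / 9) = 844069584 / 95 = 8884942.99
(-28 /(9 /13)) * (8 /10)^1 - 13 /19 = -28249 /855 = -33.04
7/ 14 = 1/ 2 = 0.50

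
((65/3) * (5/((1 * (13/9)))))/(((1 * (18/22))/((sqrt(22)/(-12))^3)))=-5.47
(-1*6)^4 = 1296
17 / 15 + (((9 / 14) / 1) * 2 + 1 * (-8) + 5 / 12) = -723 / 140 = -5.16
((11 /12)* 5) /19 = 55 /228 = 0.24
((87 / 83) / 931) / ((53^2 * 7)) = 87 / 1519418999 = 0.00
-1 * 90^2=-8100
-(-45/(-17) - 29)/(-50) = -224/425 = -0.53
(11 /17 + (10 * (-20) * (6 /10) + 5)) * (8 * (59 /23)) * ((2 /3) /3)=-203904 /391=-521.49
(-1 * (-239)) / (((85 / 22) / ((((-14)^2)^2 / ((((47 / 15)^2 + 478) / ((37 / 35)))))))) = 9609016032 / 1865903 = 5149.79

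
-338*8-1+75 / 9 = -8090 / 3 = -2696.67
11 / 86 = 0.13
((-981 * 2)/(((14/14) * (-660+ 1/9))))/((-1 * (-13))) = 0.23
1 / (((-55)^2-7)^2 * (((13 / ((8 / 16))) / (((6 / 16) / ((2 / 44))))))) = 11 / 315755232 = 0.00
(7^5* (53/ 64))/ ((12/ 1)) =890771/ 768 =1159.86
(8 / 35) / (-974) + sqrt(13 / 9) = -4 / 17045 + sqrt(13) / 3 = 1.20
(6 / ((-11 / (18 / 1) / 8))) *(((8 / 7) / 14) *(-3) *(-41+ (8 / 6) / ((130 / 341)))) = -25273728 / 35035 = -721.39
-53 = -53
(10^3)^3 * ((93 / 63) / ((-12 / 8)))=-62000000000 / 63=-984126984.13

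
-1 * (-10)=10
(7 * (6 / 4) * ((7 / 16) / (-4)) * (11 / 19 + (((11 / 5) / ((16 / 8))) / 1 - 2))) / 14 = 1281 / 48640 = 0.03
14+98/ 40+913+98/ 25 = 93337/ 100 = 933.37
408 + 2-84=326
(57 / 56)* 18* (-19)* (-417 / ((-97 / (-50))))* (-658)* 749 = -3577063957425 / 97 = -36876948014.69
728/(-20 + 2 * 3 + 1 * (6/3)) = -182/3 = -60.67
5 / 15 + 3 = 10 / 3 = 3.33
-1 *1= -1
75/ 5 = 15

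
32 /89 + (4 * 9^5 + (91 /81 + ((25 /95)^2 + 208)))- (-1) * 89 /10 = 6152565548681 /26024490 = 236414.45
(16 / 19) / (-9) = -16 / 171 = -0.09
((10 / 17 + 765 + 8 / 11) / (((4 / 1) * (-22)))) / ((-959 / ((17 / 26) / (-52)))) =-0.00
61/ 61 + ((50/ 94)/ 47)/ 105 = 46394/ 46389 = 1.00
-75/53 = -1.42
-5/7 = -0.71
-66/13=-5.08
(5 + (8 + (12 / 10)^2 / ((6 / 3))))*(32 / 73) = 10976 / 1825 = 6.01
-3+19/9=-0.89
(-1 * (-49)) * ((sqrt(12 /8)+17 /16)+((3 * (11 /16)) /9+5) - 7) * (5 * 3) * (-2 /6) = 4165 /24 - 245 * sqrt(6) /2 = -126.52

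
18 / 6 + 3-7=-1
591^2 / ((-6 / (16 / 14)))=-465708 / 7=-66529.71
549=549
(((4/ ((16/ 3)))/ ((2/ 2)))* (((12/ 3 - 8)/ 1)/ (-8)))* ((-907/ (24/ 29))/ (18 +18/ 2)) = -15.22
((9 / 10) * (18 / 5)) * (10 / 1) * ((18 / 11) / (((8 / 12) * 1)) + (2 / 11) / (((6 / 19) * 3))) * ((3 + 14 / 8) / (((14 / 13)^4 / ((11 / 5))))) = 639794961 / 960400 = 666.18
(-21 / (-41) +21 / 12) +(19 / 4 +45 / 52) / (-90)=211049 / 95940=2.20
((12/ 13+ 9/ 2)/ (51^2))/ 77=47/ 1735734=0.00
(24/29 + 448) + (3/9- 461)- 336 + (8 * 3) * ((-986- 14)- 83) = -2291566/87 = -26339.84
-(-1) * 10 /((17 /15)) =150 /17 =8.82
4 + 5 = 9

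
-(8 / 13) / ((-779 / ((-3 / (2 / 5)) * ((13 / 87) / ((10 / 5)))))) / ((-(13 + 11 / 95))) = 0.00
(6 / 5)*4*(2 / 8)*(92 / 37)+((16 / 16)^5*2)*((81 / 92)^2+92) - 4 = 144475449 / 782920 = 184.53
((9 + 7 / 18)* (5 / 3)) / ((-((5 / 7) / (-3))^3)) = 1159.34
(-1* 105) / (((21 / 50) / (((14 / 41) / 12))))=-875 / 123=-7.11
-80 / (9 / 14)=-1120 / 9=-124.44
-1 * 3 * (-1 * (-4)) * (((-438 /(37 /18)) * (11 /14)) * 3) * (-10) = -15610320 /259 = -60271.51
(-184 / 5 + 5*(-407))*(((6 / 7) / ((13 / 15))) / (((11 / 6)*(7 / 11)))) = -1118772 / 637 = -1756.31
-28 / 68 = -7 / 17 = -0.41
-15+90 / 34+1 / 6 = -12.19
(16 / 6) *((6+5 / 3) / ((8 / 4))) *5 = 460 / 9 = 51.11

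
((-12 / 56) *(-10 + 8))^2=9 / 49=0.18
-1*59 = -59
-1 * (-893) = 893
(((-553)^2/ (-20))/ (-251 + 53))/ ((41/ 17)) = 5198753/ 162360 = 32.02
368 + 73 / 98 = 36137 / 98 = 368.74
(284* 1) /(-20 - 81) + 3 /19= -5093 /1919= -2.65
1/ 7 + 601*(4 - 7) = -12620/ 7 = -1802.86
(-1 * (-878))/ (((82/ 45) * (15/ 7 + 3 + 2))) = 27657/ 410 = 67.46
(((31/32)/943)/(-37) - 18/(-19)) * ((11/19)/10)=221062897/4030608320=0.05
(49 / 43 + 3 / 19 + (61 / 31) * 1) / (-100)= -82697 / 2532700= -0.03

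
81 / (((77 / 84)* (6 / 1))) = 162 / 11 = 14.73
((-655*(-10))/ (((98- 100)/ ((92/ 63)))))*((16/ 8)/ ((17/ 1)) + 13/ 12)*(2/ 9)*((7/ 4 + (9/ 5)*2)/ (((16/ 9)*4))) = -56418425/ 58752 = -960.28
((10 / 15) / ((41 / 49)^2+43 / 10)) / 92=12005 / 8283657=0.00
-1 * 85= -85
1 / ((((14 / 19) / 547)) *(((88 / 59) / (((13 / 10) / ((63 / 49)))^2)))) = 725400221 / 1425600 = 508.84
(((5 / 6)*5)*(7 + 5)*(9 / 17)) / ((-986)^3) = -225 / 8147974676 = -0.00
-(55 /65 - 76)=977 /13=75.15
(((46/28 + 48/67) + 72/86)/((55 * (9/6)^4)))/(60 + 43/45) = 1031416/5476490019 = 0.00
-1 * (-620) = 620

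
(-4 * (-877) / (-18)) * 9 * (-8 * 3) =42096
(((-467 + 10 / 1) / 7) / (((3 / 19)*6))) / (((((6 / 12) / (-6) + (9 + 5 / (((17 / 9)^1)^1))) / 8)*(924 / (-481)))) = 284003564 / 11443509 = 24.82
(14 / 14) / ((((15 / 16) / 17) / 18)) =1632 / 5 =326.40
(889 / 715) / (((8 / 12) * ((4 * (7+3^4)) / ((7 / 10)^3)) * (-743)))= -914781 / 373996480000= -0.00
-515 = -515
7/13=0.54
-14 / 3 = -4.67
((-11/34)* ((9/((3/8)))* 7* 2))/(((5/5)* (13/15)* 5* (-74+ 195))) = -504/2431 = -0.21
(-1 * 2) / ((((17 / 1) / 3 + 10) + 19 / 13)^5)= -90224199 / 66504696630784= -0.00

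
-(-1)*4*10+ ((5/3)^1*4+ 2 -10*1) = 116/3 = 38.67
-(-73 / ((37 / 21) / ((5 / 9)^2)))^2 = -163200625 / 998001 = -163.53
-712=-712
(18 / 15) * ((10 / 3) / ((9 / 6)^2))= 16 / 9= 1.78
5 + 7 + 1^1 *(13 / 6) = 85 / 6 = 14.17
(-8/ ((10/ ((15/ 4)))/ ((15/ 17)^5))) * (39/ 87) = -29615625/ 41175853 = -0.72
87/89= 0.98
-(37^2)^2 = -1874161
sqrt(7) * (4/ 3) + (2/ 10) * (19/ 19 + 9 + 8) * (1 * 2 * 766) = 4 * sqrt(7)/ 3 + 27576/ 5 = 5518.73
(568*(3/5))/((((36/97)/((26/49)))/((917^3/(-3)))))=-5635667388988/45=-125237053088.62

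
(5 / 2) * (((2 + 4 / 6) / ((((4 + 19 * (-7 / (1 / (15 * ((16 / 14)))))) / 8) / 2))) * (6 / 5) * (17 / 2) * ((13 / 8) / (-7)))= 442 / 3983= 0.11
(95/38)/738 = 5/1476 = 0.00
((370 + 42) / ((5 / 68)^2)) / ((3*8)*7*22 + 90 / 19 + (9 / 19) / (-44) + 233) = 1592653568 / 82214875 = 19.37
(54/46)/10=27/230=0.12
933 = 933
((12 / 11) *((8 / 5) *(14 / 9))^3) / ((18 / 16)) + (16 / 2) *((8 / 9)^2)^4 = 1069451706368 / 59189241375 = 18.07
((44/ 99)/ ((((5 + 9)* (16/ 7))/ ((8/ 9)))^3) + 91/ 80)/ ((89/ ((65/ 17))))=485108/ 9926793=0.05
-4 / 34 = -2 / 17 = -0.12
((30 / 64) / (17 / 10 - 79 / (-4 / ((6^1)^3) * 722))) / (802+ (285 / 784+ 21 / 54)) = 11940075 / 155579158207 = 0.00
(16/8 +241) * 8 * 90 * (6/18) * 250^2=3645000000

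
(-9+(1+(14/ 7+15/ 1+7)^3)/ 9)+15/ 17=1527.99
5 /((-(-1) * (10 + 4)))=5 /14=0.36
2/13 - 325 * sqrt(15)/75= 2/13 - 13 * sqrt(15)/3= -16.63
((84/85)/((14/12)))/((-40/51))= -27/25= -1.08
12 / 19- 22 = -406 / 19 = -21.37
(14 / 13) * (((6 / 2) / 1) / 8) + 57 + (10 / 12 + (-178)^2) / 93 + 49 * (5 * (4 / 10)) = 7197433 / 14508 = 496.10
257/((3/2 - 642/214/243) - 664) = -41634/107327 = -0.39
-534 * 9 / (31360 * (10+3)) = -2403 / 203840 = -0.01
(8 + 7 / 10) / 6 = 29 / 20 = 1.45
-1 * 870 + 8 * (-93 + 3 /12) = -1612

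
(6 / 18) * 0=0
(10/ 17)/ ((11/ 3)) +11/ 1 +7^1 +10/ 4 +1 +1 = 8475/ 374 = 22.66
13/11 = 1.18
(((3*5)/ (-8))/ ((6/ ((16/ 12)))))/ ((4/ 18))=-15/ 8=-1.88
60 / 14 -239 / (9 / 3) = -1583 / 21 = -75.38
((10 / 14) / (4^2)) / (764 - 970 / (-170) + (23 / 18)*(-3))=255 / 4374664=0.00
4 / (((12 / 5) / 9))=15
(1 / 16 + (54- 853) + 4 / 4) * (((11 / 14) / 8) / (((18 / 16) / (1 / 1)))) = -140437 / 2016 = -69.66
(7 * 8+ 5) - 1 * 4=57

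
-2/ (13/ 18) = -36/ 13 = -2.77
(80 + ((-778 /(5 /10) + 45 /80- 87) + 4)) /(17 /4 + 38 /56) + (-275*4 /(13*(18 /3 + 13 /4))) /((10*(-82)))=-3442080505 /10885992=-316.19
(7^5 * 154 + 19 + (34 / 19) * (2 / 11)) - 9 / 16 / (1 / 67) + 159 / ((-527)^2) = 2403783441191637 / 928725776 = 2588259.64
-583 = -583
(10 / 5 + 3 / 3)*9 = 27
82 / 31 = 2.65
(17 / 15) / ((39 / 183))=1037 / 195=5.32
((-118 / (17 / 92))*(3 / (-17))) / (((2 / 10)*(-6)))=-93.91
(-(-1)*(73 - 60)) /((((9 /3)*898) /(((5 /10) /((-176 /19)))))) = -247 /948288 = -0.00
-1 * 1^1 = -1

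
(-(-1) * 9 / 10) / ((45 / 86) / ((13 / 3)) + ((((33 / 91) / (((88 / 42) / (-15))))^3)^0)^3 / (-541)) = 2721771 / 359585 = 7.57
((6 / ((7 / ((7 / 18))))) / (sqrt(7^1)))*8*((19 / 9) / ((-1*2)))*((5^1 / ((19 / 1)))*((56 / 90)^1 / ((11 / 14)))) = -0.22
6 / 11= 0.55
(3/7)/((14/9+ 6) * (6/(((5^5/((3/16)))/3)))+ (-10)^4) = 18750/437500357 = 0.00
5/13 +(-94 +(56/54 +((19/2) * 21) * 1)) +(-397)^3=-43924607587/702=-62570666.08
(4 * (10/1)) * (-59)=-2360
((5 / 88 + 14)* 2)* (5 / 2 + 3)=1237 / 8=154.62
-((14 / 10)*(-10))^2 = -196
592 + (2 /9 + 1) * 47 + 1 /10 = 58459 /90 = 649.54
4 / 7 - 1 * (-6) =46 / 7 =6.57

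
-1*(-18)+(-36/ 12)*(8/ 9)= 46/ 3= 15.33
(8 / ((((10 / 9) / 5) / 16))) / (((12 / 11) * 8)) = 66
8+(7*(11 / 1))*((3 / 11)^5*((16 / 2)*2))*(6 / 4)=157952 / 14641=10.79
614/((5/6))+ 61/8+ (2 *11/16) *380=50677/40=1266.92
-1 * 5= -5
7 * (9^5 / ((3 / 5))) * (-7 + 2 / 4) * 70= -313451775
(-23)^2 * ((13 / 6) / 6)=6877 / 36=191.03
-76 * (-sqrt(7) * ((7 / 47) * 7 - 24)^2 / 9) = 88482316 * sqrt(7) / 19881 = 11775.17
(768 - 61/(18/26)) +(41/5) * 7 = 33178/45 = 737.29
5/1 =5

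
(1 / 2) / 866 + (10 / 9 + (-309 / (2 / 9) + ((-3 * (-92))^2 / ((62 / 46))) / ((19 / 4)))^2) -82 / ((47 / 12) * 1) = 14032190141081938783 / 127083406878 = 110417170.00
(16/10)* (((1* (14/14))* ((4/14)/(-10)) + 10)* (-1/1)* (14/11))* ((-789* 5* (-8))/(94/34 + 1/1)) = -9362274/55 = -170223.16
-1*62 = -62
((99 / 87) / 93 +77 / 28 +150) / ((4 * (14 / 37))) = 20325321 / 201376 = 100.93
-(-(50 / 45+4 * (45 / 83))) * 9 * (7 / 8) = 8575 / 332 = 25.83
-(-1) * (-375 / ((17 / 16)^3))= -1536000 / 4913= -312.64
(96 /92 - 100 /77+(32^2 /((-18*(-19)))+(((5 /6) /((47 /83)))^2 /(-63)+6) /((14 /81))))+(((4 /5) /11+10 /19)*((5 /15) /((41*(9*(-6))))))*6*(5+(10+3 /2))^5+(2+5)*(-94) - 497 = -27333337749557419 /15359683656240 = -1779.55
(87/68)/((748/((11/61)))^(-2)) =22013436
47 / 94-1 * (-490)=981 / 2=490.50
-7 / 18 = -0.39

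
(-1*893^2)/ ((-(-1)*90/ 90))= -797449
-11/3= -3.67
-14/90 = -7/45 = -0.16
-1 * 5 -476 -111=-592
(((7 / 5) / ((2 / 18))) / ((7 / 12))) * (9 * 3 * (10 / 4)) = 1458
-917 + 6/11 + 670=-2711/11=-246.45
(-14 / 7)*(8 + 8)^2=-512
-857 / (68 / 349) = -4398.43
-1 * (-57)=57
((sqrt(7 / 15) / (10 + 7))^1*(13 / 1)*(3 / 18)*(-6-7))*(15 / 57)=-169*sqrt(105) / 5814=-0.30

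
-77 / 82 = -0.94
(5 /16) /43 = 5 /688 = 0.01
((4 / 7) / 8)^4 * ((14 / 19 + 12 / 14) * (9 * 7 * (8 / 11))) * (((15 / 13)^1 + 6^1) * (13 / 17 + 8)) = 13219578 / 110899789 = 0.12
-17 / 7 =-2.43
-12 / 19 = -0.63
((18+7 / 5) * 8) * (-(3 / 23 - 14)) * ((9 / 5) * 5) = 2227896 / 115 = 19373.01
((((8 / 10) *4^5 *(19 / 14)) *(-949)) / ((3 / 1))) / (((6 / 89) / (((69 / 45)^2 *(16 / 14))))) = -6954332250112 / 496125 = -14017298.56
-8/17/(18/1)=-4/153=-0.03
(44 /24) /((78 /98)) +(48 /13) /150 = 13619 /5850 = 2.33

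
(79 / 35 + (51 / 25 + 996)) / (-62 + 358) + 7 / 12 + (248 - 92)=12429103 / 77700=159.96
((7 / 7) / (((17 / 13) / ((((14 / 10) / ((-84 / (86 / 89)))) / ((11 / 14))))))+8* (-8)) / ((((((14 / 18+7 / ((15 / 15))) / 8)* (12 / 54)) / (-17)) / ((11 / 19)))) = 862984422 / 295925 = 2916.23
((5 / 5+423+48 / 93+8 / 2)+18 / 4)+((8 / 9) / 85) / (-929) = 19079759699 / 44062470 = 433.02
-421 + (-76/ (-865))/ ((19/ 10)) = -420.95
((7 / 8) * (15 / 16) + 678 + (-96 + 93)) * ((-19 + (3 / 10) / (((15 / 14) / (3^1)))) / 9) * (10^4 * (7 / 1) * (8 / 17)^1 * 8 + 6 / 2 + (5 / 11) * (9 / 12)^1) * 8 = -258054837543391 / 89760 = -2874942486.00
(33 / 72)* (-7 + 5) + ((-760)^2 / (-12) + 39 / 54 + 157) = -1727155 / 36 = -47976.53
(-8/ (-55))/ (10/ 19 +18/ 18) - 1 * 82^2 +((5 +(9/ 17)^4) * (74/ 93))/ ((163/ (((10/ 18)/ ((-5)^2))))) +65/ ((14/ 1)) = -1709696414663380123/ 254447079793830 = -6719.26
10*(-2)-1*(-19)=-1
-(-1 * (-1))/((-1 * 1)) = 1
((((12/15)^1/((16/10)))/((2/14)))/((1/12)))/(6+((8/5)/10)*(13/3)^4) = 42525/63197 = 0.67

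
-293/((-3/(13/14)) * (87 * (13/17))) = 4981/3654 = 1.36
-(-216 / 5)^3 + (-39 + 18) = 10075071 / 125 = 80600.57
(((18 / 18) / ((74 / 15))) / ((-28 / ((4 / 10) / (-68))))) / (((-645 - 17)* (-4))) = 3 / 186546304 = 0.00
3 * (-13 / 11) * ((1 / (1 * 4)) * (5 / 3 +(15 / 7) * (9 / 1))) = -130 / 7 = -18.57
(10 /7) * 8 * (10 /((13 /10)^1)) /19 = 8000 /1729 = 4.63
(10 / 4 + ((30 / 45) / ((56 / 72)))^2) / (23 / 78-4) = -12363 / 14161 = -0.87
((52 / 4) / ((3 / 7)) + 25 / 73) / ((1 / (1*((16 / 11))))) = 107488 / 2409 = 44.62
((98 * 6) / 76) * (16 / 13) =2352 / 247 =9.52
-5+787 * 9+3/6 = 14157/2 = 7078.50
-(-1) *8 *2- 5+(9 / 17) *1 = 11.53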